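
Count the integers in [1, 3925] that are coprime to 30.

1047

Prime factors of 30: 2, 3, 5. Count integers ≤ 3925 divisible by none of them.
By inclusion–exclusion: 3925 − ⌊3925/2⌋ − ⌊3925/3⌋ − ⌊3925/5⌋ + ⌊3925/6⌋ + ⌊3925/10⌋ + ⌊3925/15⌋ − ⌊3925/30⌋ = 1047.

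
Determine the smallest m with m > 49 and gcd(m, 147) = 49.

147 = 49·3. Any m with gcd(m, 147) = 49 is a multiple of 49, say 49s, with s coprime to 3.
Need s > 49/49, so s ≥ 2. First s ≥ 2 with gcd(s, 3) = 1 is s = 2. Thus m = 49·2 = 98.

98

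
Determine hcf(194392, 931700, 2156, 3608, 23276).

gcd(194392, 931700): 931700 = 4·194392 + 154132; 194392 = 1·154132 + 40260; 154132 = 3·40260 + 33352; 40260 = 1·33352 + 6908; 33352 = 4·6908 + 5720; 6908 = 1·5720 + 1188; 5720 = 4·1188 + 968; 1188 = 1·968 + 220; 968 = 4·220 + 88; 220 = 2·88 + 44; 88 = 2·44 + 0 → 44
gcd(44, 2156): 2156 = 49·44 + 0 → 44
gcd(44, 3608): 3608 = 82·44 + 0 → 44
gcd(44, 23276): 23276 = 529·44 + 0 → 44

44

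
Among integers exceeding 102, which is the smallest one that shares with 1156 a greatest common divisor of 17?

gcd(t, 1156) = 17 forces 17 | t; write t = 17s. Then gcd(17s, 17·68) = 17·gcd(s, 68), so need gcd(s, 68) = 1.
17s > 102 gives s ≥ 7. The least s ≥ 7 coprime to 68 is 7, so t = 17·7 = 119.

119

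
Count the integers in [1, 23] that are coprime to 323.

21

Prime factors of 323: 17, 19. Count integers ≤ 23 divisible by none of them.
By inclusion–exclusion: 23 − ⌊23/17⌋ − ⌊23/19⌋ + ⌊23/323⌋ = 21.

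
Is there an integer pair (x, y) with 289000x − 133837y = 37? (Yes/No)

Yes

gcd(289000, 133837): 289000 = 2·133837 + 21326; 133837 = 6·21326 + 5881; 21326 = 3·5881 + 3683; 5881 = 1·3683 + 2198; 3683 = 1·2198 + 1485; 2198 = 1·1485 + 713; 1485 = 2·713 + 59; 713 = 12·59 + 5; 59 = 11·5 + 4; 5 = 1·4 + 1; 4 = 4·1 + 0 → 1
1 divides 37, so a solution exists.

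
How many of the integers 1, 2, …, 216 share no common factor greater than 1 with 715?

715 = 5·11·13. Inclusion–exclusion on these primes:
216 − ⌊216/5⌋ − ⌊216/11⌋ − ⌊216/13⌋ + ⌊216/55⌋ + ⌊216/65⌋ + ⌊216/143⌋ − ⌊216/715⌋ = 145

145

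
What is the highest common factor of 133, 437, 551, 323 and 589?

19

gcd(133, 437): 437 = 3·133 + 38; 133 = 3·38 + 19; 38 = 2·19 + 0 → 19
gcd(19, 551): 551 = 29·19 + 0 → 19
gcd(19, 323): 323 = 17·19 + 0 → 19
gcd(19, 589): 589 = 31·19 + 0 → 19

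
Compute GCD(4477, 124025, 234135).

121

4477 = 11² · 37; 124025 = 5² · 11² · 41; 234135 = 3² · 5 · 11² · 43
gcd takes min exponent of each prime: 11² = 121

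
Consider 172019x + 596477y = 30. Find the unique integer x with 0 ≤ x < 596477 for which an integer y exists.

260115

Reduce mod 596477: 172019x ≡ 30 (mod 596477). With g = gcd(172019, 596477) = 1 dividing 30, divide through: 172019x ≡ 30 (mod 596477).
Since gcd(172019, 596477) = 1, x ≡ 30·(172019)⁻¹ ≡ 260115 (mod 596477). Smallest non-negative: 260115.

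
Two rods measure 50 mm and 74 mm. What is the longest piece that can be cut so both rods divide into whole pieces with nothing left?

Euclid: 74 = 1·50 + 24; 50 = 2·24 + 2; 24 = 12·2 + 0. Last nonzero remainder: 2.

2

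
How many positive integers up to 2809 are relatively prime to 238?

Prime factors of 238: 2, 7, 17. Count integers ≤ 2809 divisible by none of them.
By inclusion–exclusion: 2809 − ⌊2809/2⌋ − ⌊2809/7⌋ − ⌊2809/17⌋ + ⌊2809/14⌋ + ⌊2809/34⌋ + ⌊2809/119⌋ − ⌊2809/238⌋ = 1133.

1133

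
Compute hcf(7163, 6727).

7163 = 13 · 19 · 29
6727 = 7 · 31²
Common: 1 = 1

1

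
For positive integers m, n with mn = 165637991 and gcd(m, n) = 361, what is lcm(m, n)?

458831

gcd·lcm = product, so lcm = 165637991/361 = 458831.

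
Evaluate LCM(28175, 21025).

28175 = 5² · 7² · 23; 21025 = 5² · 29²
max exponents: 5² · 7² · 23 · 29² = 23695175

23695175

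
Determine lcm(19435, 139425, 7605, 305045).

lcm(19435, 139425) = 19435·139425/gcd = 2709724875/845 = 3206775
lcm(3206775, 7605) = 3206775·7605/gcd = 24387523875/2535 = 9620325
lcm(9620325, 305045) = 9620325·305045/gcd = 2934632039625/845 = 3472937325

3472937325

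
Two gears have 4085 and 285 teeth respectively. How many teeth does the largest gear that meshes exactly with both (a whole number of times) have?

95

4085 = 5 · 19 · 43
285 = 3 · 5 · 19
Common: 5 · 19 = 95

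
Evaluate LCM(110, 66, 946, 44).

110 = 2 · 5 · 11; 66 = 2 · 3 · 11; 946 = 2 · 11 · 43; 44 = 2² · 11
lcm takes max exponent of each prime: 2² · 3 · 5 · 11 · 43 = 28380

28380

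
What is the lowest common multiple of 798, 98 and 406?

798 = 2 · 3 · 7 · 19; 98 = 2 · 7²; 406 = 2 · 7 · 29
lcm takes max exponent of each prime: 2 · 3 · 7² · 19 · 29 = 161994

161994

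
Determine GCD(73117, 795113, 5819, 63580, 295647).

73117 = 11 · 17² · 23; 795113 = 11 · 41² · 43; 5819 = 11 · 23²; 63580 = 2² · 5 · 11 · 17²; 295647 = 3 · 11 · 17² · 31
gcd takes min exponent of each prime: 11 = 11

11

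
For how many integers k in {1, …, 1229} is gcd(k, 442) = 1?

535

442 = 2·13·17. Inclusion–exclusion on these primes:
1229 − ⌊1229/2⌋ − ⌊1229/13⌋ − ⌊1229/17⌋ + ⌊1229/26⌋ + ⌊1229/34⌋ + ⌊1229/221⌋ − ⌊1229/442⌋ = 535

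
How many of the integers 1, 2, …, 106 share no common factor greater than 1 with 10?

42

Prime factors of 10: 2, 5. Count integers ≤ 106 divisible by none of them.
By inclusion–exclusion: 106 − ⌊106/2⌋ − ⌊106/5⌋ + ⌊106/10⌋ = 42.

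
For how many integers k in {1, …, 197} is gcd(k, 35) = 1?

135

Prime factors of 35: 5, 7. Count integers ≤ 197 divisible by none of them.
By inclusion–exclusion: 197 − ⌊197/5⌋ − ⌊197/7⌋ + ⌊197/35⌋ = 135.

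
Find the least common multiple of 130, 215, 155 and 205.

7104890

130 = 2 · 5 · 13; 215 = 5 · 43; 155 = 5 · 31; 205 = 5 · 41
lcm takes max exponent of each prime: 2 · 5 · 13 · 31 · 41 · 43 = 7104890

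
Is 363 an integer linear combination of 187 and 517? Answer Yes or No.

gcd(187, 517): 517 = 2·187 + 143; 187 = 1·143 + 44; 143 = 3·44 + 11; 44 = 4·11 + 0 → 11
11 divides 363, so a solution exists.

Yes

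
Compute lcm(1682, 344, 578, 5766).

241044331848

1682 = 2 · 29²; 344 = 2³ · 43; 578 = 2 · 17²; 5766 = 2 · 3 · 31²
lcm takes max exponent of each prime: 2³ · 3 · 17² · 29² · 31² · 43 = 241044331848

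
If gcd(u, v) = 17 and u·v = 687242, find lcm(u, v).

40426

For any two positive integers, gcd × lcm equals their product. Hence lcm = 687242 / 17 = 40426.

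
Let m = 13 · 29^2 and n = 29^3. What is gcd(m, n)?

min exponent per shared prime: 29^2 = 841

841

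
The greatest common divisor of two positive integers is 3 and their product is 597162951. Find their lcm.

199054317

For any two positive integers, gcd × lcm equals their product. Hence lcm = 597162951 / 3 = 199054317.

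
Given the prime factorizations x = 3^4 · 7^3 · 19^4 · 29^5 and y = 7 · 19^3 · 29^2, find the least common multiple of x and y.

74264888308816107

max exponent per prime: 3^4 · 7^3 · 19^4 · 29^5 = 74264888308816107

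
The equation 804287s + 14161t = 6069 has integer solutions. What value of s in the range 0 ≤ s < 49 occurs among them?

42

Reduce mod 14161: 804287s ≡ 6069 (mod 14161). With g = gcd(804287, 14161) = 289 dividing 6069, divide through: 2783s ≡ 21 (mod 49).
Since gcd(2783, 49) = 1, s ≡ 21·(2783)⁻¹ ≡ 42 (mod 49). Smallest non-negative: 42.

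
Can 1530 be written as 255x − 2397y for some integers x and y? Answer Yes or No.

Yes

gcd(255, 2397): 2397 = 9·255 + 102; 255 = 2·102 + 51; 102 = 2·51 + 0 → 51
51 divides 1530, so a solution exists.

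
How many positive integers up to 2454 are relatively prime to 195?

Prime factors of 195: 3, 5, 13. Count integers ≤ 2454 divisible by none of them.
By inclusion–exclusion: 2454 − ⌊2454/3⌋ − ⌊2454/5⌋ − ⌊2454/13⌋ + ⌊2454/15⌋ + ⌊2454/39⌋ + ⌊2454/65⌋ − ⌊2454/195⌋ = 1208.

1208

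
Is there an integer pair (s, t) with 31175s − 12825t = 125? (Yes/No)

Yes

By Bézout, 31175s − 12825t = 125 has integer solutions iff gcd(31175, 12825) | 125.
Euclid: 31175 = 2·12825 + 5525; 12825 = 2·5525 + 1775; 5525 = 3·1775 + 200; 1775 = 8·200 + 175; 200 = 1·175 + 25; 175 = 7·25 + 0. gcd = 25; 125 mod 25 = 0. Yes.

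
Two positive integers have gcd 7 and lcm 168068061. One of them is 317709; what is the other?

3703

Using mn = gcd(m,n)·lcm(m,n) = 7·168068061 = 1176476427, we get n = 1176476427/317709 = 3703.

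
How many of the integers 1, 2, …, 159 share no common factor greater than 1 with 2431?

125

2431 = 11·13·17. Inclusion–exclusion on these primes:
159 − ⌊159/11⌋ − ⌊159/13⌋ − ⌊159/17⌋ + ⌊159/143⌋ + ⌊159/187⌋ + ⌊159/221⌋ − ⌊159/2431⌋ = 125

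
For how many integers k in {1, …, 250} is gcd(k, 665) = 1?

162

665 = 5·7·19. Inclusion–exclusion on these primes:
250 − ⌊250/5⌋ − ⌊250/7⌋ − ⌊250/19⌋ + ⌊250/35⌋ + ⌊250/95⌋ + ⌊250/133⌋ − ⌊250/665⌋ = 162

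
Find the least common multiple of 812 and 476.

812 = 2² · 7 · 29; 476 = 2² · 7 · 17
max exponents: 2² · 7 · 17 · 29 = 13804

13804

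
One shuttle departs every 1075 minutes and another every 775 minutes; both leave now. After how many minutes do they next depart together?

33325

1075 = 5² · 43; 775 = 5² · 31
max exponents: 5² · 31 · 43 = 33325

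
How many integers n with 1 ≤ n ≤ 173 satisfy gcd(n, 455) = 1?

109

455 = 5·7·13. Inclusion–exclusion on these primes:
173 − ⌊173/5⌋ − ⌊173/7⌋ − ⌊173/13⌋ + ⌊173/35⌋ + ⌊173/65⌋ + ⌊173/91⌋ − ⌊173/455⌋ = 109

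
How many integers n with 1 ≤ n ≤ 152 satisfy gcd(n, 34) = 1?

34 = 2·17. Inclusion–exclusion on these primes:
152 − ⌊152/2⌋ − ⌊152/17⌋ + ⌊152/34⌋ = 72

72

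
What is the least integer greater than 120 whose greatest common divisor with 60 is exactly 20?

Multiples of 20 above 120: 20·7, 20·8, … . Need the cofactor coprime to 60/20 = 3.
Checking s = 7, 8, … the first with gcd(s, 3) = 1 is s = 7, giving 140.

140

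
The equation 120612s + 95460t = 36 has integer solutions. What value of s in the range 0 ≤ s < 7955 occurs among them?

Reduce mod 95460: 120612s ≡ 36 (mod 95460). With g = gcd(120612, 95460) = 12 dividing 36, divide through: 10051s ≡ 3 (mod 7955).
Since gcd(10051, 7955) = 1, s ≡ 3·(10051)⁻¹ ≡ 6008 (mod 7955). Smallest non-negative: 6008.

6008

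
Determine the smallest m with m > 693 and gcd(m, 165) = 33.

726

165 = 33·5. Any m with gcd(m, 165) = 33 is a multiple of 33, say 33s, with s coprime to 5.
Need s > 693/33, so s ≥ 22. First s ≥ 22 with gcd(s, 5) = 1 is s = 22. Thus m = 33·22 = 726.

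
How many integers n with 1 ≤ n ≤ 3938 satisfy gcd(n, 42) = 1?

Prime factors of 42: 2, 3, 7. Count integers ≤ 3938 divisible by none of them.
By inclusion–exclusion: 3938 − ⌊3938/2⌋ − ⌊3938/3⌋ − ⌊3938/7⌋ + ⌊3938/6⌋ + ⌊3938/14⌋ + ⌊3938/21⌋ − ⌊3938/42⌋ = 1126.

1126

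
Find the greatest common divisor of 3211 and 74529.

169

Euclid: 74529 = 23·3211 + 676; 3211 = 4·676 + 507; 676 = 1·507 + 169; 507 = 3·169 + 0. Last nonzero remainder: 169.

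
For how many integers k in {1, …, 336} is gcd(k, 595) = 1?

Prime factors of 595: 5, 7, 17. Count integers ≤ 336 divisible by none of them.
By inclusion–exclusion: 336 − ⌊336/5⌋ − ⌊336/7⌋ − ⌊336/17⌋ + ⌊336/35⌋ + ⌊336/85⌋ + ⌊336/119⌋ − ⌊336/595⌋ = 216.

216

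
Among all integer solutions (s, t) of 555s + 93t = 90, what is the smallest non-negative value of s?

Euclid: 555 = 5·93 + 90; 93 = 1·90 + 3; 90 = 30·3 + 0 → gcd = 3; 90 = 3·30.
Back-substitution yields 555·(-1) + 93·(6) = 3, so one solution is s = -1·30 = -30, t = 6·30 = 180.
Solutions in s differ by 93/3 = 31; the one in [0, 31) is -30 mod 31 = 1.

1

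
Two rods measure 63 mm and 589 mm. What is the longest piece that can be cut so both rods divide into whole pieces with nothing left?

63 = 3² · 7
589 = 19 · 31
Common: 1 = 1

1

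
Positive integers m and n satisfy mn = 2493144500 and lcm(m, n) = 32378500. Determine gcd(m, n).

77

From gcd × lcm = mn: gcd = 2493144500 / 32378500 = 77.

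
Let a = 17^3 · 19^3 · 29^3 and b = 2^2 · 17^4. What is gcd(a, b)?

min exponent per shared prime: 17^3 = 4913

4913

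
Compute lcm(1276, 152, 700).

1276 = 2² · 11 · 29; 152 = 2³ · 19; 700 = 2² · 5² · 7
lcm takes max exponent of each prime: 2³ · 5² · 7 · 11 · 19 · 29 = 8485400

8485400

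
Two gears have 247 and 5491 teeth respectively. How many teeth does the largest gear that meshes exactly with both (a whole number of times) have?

19

Euclid: 5491 = 22·247 + 57; 247 = 4·57 + 19; 57 = 3·19 + 0. Last nonzero remainder: 19.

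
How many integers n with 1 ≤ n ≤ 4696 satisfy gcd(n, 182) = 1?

182 = 2·7·13. Inclusion–exclusion on these primes:
4696 − ⌊4696/2⌋ − ⌊4696/7⌋ − ⌊4696/13⌋ + ⌊4696/14⌋ + ⌊4696/26⌋ + ⌊4696/91⌋ − ⌊4696/182⌋ = 1858

1858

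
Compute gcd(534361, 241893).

289

534361 = 17² · 43²
241893 = 3³ · 17² · 31
Common: 17² = 289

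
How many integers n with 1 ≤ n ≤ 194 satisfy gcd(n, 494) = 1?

85

494 = 2·13·19. Inclusion–exclusion on these primes:
194 − ⌊194/2⌋ − ⌊194/13⌋ − ⌊194/19⌋ + ⌊194/26⌋ + ⌊194/38⌋ + ⌊194/247⌋ − ⌊194/494⌋ = 85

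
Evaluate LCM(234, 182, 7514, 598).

10887786

234 = 2 · 3² · 13; 182 = 2 · 7 · 13; 7514 = 2 · 13 · 17²; 598 = 2 · 13 · 23
lcm takes max exponent of each prime: 2 · 3² · 7 · 13 · 17² · 23 = 10887786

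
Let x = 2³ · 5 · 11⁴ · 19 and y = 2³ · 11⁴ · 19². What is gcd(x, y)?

min exponent per shared prime: 2³ · 11⁴ · 19 = 2225432

2225432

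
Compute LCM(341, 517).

gcd first: 517 = 1·341 + 176; 341 = 1·176 + 165; 176 = 1·165 + 11; 165 = 15·11 + 0 → gcd = 11
lcm = 341·517/gcd = 176297/11 = 16027

16027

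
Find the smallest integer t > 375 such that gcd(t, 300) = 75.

525

gcd(t, 300) = 75 forces 75 | t; write t = 75s. Then gcd(75s, 75·4) = 75·gcd(s, 4), so need gcd(s, 4) = 1.
75s > 375 gives s ≥ 6. The least s ≥ 6 coprime to 4 is 7, so t = 75·7 = 525.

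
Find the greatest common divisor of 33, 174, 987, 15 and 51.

3

gcd(33, 174): 174 = 5·33 + 9; 33 = 3·9 + 6; 9 = 1·6 + 3; 6 = 2·3 + 0 → 3
gcd(3, 987): 987 = 329·3 + 0 → 3
gcd(3, 15): 15 = 5·3 + 0 → 3
gcd(3, 51): 51 = 17·3 + 0 → 3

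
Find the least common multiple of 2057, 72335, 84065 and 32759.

lcm(2057, 72335) = 2057·72335/gcd = 148793095/17 = 8752535
lcm(8752535, 84065) = 8752535·84065/gcd = 735781854775/1955 = 376359005
lcm(376359005, 32759) = 376359005·32759/gcd = 12329144644795/17 = 725243802635

725243802635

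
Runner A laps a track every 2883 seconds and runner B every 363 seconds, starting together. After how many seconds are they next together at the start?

2883 = 3 · 31²; 363 = 3 · 11²
max exponents: 3 · 11² · 31² = 348843

348843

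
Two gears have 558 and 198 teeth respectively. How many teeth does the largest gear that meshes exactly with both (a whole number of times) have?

18

558 = 2 · 3² · 31
198 = 2 · 3² · 11
Common: 2 · 3² = 18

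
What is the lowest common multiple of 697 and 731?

697 = 17 · 41; 731 = 17 · 43
max exponents: 17 · 41 · 43 = 29971

29971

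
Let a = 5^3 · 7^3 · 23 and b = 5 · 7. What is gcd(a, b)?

min exponent per shared prime: 5 · 7 = 35

35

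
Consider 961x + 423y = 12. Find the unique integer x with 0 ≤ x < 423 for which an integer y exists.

Euclid: 961 = 2·423 + 115; 423 = 3·115 + 78; 115 = 1·78 + 37; 78 = 2·37 + 4; 37 = 9·4 + 1; 4 = 4·1 + 0 → gcd = 1; 12 = 1·12.
Back-substitution yields 961·(103) + 423·(-234) = 1, so one solution is x = 103·12 = 1236, y = -234·12 = -2808.
Solutions in x differ by 423/1 = 423; the one in [0, 423) is 1236 mod 423 = 390.

390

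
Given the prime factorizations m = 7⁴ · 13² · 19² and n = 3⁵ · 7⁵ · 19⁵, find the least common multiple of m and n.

1709035889937831

max exponent per prime: 3⁵ · 7⁵ · 13² · 19⁵ = 1709035889937831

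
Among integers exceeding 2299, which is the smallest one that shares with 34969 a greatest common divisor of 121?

Multiples of 121 above 2299: 121·20, 121·21, … . Need the cofactor coprime to 34969/121 = 289.
Checking s = 20, 21, … the first with gcd(s, 289) = 1 is s = 20, giving 2420.

2420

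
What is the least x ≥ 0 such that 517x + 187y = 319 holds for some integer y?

Reduce mod 187: 517x ≡ 319 (mod 187). With g = gcd(517, 187) = 11 dividing 319, divide through: 47x ≡ 29 (mod 17).
Since gcd(47, 17) = 1, x ≡ 29·(47)⁻¹ ≡ 14 (mod 17). Smallest non-negative: 14.

14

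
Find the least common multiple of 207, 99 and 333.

207 = 3² · 23; 99 = 3² · 11; 333 = 3² · 37
lcm takes max exponent of each prime: 3² · 11 · 23 · 37 = 84249

84249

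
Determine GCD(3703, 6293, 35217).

gcd(3703, 6293): 6293 = 1·3703 + 2590; 3703 = 1·2590 + 1113; 2590 = 2·1113 + 364; 1113 = 3·364 + 21; 364 = 17·21 + 7; 21 = 3·7 + 0 → 7
gcd(7, 35217): 35217 = 5031·7 + 0 → 7

7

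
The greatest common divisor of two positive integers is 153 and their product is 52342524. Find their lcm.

342108

gcd·lcm = product, so lcm = 52342524/153 = 342108.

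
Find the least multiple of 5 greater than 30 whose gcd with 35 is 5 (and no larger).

gcd(k, 35) = 5 forces 5 | k; write k = 5s. Then gcd(5s, 5·7) = 5·gcd(s, 7), so need gcd(s, 7) = 1.
5s > 30 gives s ≥ 7. The least s ≥ 7 coprime to 7 is 8, so k = 5·8 = 40.

40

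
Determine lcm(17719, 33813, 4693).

16637449959

17719 = 13 · 29 · 47; 33813 = 3² · 13 · 17²; 4693 = 13 · 19²
lcm takes max exponent of each prime: 3² · 13 · 17² · 19² · 29 · 47 = 16637449959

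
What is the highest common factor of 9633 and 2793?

57

9633 = 3 · 13² · 19
2793 = 3 · 7² · 19
Common: 3 · 19 = 57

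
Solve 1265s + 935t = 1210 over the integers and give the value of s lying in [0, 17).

Euclid: 1265 = 1·935 + 330; 935 = 2·330 + 275; 330 = 1·275 + 55; 275 = 5·55 + 0 → gcd = 55; 1210 = 55·22.
Back-substitution yields 1265·(3) + 935·(-4) = 55, so one solution is s = 3·22 = 66, t = -4·22 = -88.
Solutions in s differ by 935/55 = 17; the one in [0, 17) is 66 mod 17 = 15.

15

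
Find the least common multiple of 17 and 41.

gcd first: 41 = 2·17 + 7; 17 = 2·7 + 3; 7 = 2·3 + 1; 3 = 3·1 + 0 → gcd = 1
lcm = 17·41/gcd = 697/1 = 697

697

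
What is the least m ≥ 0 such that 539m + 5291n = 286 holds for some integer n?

Reduce mod 5291: 539m ≡ 286 (mod 5291). With g = gcd(539, 5291) = 11 dividing 286, divide through: 49m ≡ 26 (mod 481).
Since gcd(49, 481) = 1, m ≡ 26·(49)⁻¹ ≡ 403 (mod 481). Smallest non-negative: 403.

403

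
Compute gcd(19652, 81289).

Euclid: 81289 = 4·19652 + 2681; 19652 = 7·2681 + 885; 2681 = 3·885 + 26; 885 = 34·26 + 1; 26 = 26·1 + 0. Last nonzero remainder: 1.

1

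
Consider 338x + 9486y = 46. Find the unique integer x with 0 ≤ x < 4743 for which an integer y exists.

gcd(338, 9486) = 2 (Euclid: 9486 = 28·338 + 22; 338 = 15·22 + 8; 22 = 2·8 + 6; 8 = 1·6 + 2; 6 = 3·2 + 0), and 2 | 46.
Extended Euclid: 338·(1291) + 9486·(-46) = 2. Scale by 23: x₀ = 29693.
General solution x = x₀ + 4743t; reducing mod 4743 gives x = 1235 (and y = -44).

1235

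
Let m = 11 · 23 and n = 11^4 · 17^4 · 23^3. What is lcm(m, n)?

14878184302487

max exponent per prime: 11^4 · 17^4 · 23^3 = 14878184302487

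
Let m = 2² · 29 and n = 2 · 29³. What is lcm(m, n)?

max exponent per prime: 2² · 29³ = 97556

97556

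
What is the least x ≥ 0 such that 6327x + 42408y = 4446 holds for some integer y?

242

Euclid: 42408 = 6·6327 + 4446; 6327 = 1·4446 + 1881; 4446 = 2·1881 + 684; 1881 = 2·684 + 513; 684 = 1·513 + 171; 513 = 3·171 + 0 → gcd = 171; 4446 = 171·26.
Back-substitution yields 6327·(-67) + 42408·(10) = 171, so one solution is x = -67·26 = -1742, y = 10·26 = 260.
Solutions in x differ by 42408/171 = 248; the one in [0, 248) is -1742 mod 248 = 242.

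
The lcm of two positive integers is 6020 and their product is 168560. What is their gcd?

28

From gcd × lcm = pq: gcd = 168560 / 6020 = 28.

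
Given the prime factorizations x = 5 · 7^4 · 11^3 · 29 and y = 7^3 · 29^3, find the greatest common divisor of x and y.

9947

min exponent per shared prime: 7^3 · 29 = 9947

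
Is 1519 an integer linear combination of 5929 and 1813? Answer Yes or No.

Yes

By Bézout, 5929m − 1813n = 1519 has integer solutions iff gcd(5929, 1813) | 1519.
Euclid: 5929 = 3·1813 + 490; 1813 = 3·490 + 343; 490 = 1·343 + 147; 343 = 2·147 + 49; 147 = 3·49 + 0. gcd = 49; 1519 mod 49 = 0. Yes.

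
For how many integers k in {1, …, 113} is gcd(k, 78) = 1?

78 = 2·3·13. Inclusion–exclusion on these primes:
113 − ⌊113/2⌋ − ⌊113/3⌋ − ⌊113/13⌋ + ⌊113/6⌋ + ⌊113/26⌋ + ⌊113/39⌋ − ⌊113/78⌋ = 35

35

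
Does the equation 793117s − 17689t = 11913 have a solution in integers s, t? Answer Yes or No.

Yes

gcd(793117, 17689): 793117 = 44·17689 + 14801; 17689 = 1·14801 + 2888; 14801 = 5·2888 + 361; 2888 = 8·361 + 0 → 361
361 divides 11913, so a solution exists.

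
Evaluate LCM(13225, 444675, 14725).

lcm(13225, 444675) = 13225·444675/gcd = 5880826875/25 = 235233075
lcm(235233075, 14725) = 235233075·14725/gcd = 3463807029375/25 = 138552281175

138552281175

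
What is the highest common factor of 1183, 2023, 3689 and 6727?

7

gcd(1183, 2023): 2023 = 1·1183 + 840; 1183 = 1·840 + 343; 840 = 2·343 + 154; 343 = 2·154 + 35; 154 = 4·35 + 14; 35 = 2·14 + 7; 14 = 2·7 + 0 → 7
gcd(7, 3689): 3689 = 527·7 + 0 → 7
gcd(7, 6727): 6727 = 961·7 + 0 → 7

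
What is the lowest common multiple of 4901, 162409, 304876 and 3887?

195421552612

4901 = 13² · 29; 162409 = 13² · 31²; 304876 = 2² · 11 · 13² · 41; 3887 = 13² · 23
lcm takes max exponent of each prime: 2² · 11 · 13² · 23 · 29 · 31² · 41 = 195421552612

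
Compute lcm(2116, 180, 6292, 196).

7339271940

lcm(2116, 180) = 2116·180/gcd = 380880/4 = 95220
lcm(95220, 6292) = 95220·6292/gcd = 599124240/4 = 149781060
lcm(149781060, 196) = 149781060·196/gcd = 29357087760/4 = 7339271940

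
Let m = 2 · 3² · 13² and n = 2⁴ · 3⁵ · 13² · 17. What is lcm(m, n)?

11170224

max exponent per prime: 2⁴ · 3⁵ · 13² · 17 = 11170224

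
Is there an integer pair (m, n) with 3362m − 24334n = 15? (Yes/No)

No

gcd(3362, 24334): 24334 = 7·3362 + 800; 3362 = 4·800 + 162; 800 = 4·162 + 152; 162 = 1·152 + 10; 152 = 15·10 + 2; 10 = 5·2 + 0 → 2
2 does not divide 15, so a solution does not exist.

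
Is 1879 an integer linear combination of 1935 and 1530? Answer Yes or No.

No

By Bézout, 1935p − 1530q = 1879 has integer solutions iff gcd(1935, 1530) | 1879.
Euclid: 1935 = 1·1530 + 405; 1530 = 3·405 + 315; 405 = 1·315 + 90; 315 = 3·90 + 45; 90 = 2·45 + 0. gcd = 45; 1879 mod 45 = 34. No.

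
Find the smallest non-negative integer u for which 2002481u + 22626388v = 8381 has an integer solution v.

Reduce mod 22626388: 2002481u ≡ 8381 (mod 22626388). With g = gcd(2002481, 22626388) = 289 dividing 8381, divide through: 6929u ≡ 29 (mod 78292).
Since gcd(6929, 78292) = 1, u ≡ 29·(6929)⁻¹ ≡ 31649 (mod 78292). Smallest non-negative: 31649.

31649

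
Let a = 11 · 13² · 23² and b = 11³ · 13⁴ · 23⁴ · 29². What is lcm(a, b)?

max exponent per prime: 11³ · 13⁴ · 23⁴ · 29² = 8946616150214171

8946616150214171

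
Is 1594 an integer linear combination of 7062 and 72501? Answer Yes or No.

No

gcd(7062, 72501): 72501 = 10·7062 + 1881; 7062 = 3·1881 + 1419; 1881 = 1·1419 + 462; 1419 = 3·462 + 33; 462 = 14·33 + 0 → 33
33 does not divide 1594, so a solution does not exist.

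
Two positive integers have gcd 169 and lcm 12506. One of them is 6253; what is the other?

338

a·b = gcd·lcm = 169·12506 = 2113514, so b = 2113514/6253 = 338.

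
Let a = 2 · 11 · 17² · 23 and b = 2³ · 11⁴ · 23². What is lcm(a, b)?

17906645768

max exponent per prime: 2³ · 11⁴ · 17² · 23² = 17906645768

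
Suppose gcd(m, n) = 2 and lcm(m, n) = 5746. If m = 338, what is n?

Using mn = gcd(m,n)·lcm(m,n) = 2·5746 = 11492, we get n = 11492/338 = 34.

34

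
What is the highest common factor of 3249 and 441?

9

3249 = 3² · 19²
441 = 3² · 7²
Common: 3² = 9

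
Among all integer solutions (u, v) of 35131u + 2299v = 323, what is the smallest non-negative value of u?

61

gcd(35131, 2299) = 19 (Euclid: 35131 = 15·2299 + 646; 2299 = 3·646 + 361; 646 = 1·361 + 285; 361 = 1·285 + 76; 285 = 3·76 + 57; 76 = 1·57 + 19; 57 = 3·19 + 0), and 19 | 323.
Extended Euclid: 35131·(-32) + 2299·(489) = 19. Scale by 17: u₀ = -544.
General solution u = u₀ + 121t; reducing mod 121 gives u = 61 (and v = -932).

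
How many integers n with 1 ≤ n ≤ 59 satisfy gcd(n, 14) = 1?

26

14 = 2·7. Inclusion–exclusion on these primes:
59 − ⌊59/2⌋ − ⌊59/7⌋ + ⌊59/14⌋ = 26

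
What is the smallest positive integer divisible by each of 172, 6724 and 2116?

lcm(172, 6724) = 172·6724/gcd = 1156528/4 = 289132
lcm(289132, 2116) = 289132·2116/gcd = 611803312/4 = 152950828

152950828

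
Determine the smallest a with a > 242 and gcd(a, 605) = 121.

605 = 121·5. Any a with gcd(a, 605) = 121 is a multiple of 121, say 121s, with s coprime to 5.
Need s > 242/121, so s ≥ 3. First s ≥ 3 with gcd(s, 5) = 1 is s = 3. Thus a = 121·3 = 363.

363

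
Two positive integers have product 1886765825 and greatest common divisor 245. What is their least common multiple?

7701085

Since gcd(p,q)·lcm(p,q) = pq, lcm = 1886765825/245 = 7701085.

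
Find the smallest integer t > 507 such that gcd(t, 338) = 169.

338 = 169·2. Any t with gcd(t, 338) = 169 is a multiple of 169, say 169s, with s coprime to 2.
Need s > 507/169, so s ≥ 4. First s ≥ 4 with gcd(s, 2) = 1 is s = 5. Thus t = 169·5 = 845.

845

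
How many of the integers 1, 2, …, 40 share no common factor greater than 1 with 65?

65 = 5·13. Inclusion–exclusion on these primes:
40 − ⌊40/5⌋ − ⌊40/13⌋ + ⌊40/65⌋ = 29

29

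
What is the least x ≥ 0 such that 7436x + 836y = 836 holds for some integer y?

Euclid: 7436 = 8·836 + 748; 836 = 1·748 + 88; 748 = 8·88 + 44; 88 = 2·44 + 0 → gcd = 44; 836 = 44·19.
Back-substitution yields 7436·(9) + 836·(-80) = 44, so one solution is x = 9·19 = 171, y = -80·19 = -1520.
Solutions in x differ by 836/44 = 19; the one in [0, 19) is 171 mod 19 = 0.

0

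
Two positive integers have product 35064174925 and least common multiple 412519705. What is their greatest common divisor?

From gcd × lcm = ab: gcd = 35064174925 / 412519705 = 85.

85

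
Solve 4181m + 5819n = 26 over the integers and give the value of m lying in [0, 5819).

1016

Euclid: 5819 = 1·4181 + 1638; 4181 = 2·1638 + 905; 1638 = 1·905 + 733; 905 = 1·733 + 172; 733 = 4·172 + 45; 172 = 3·45 + 37; 45 = 1·37 + 8; 37 = 4·8 + 5; 8 = 1·5 + 3; 5 = 1·3 + 2; 3 = 1·2 + 1; 2 = 2·1 + 0 → gcd = 1; 26 = 1·26.
Back-substitution yields 4181·(-2199) + 5819·(1580) = 1, so one solution is m = -2199·26 = -57174, n = 1580·26 = 41080.
Solutions in m differ by 5819/1 = 5819; the one in [0, 5819) is -57174 mod 5819 = 1016.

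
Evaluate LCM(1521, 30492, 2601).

lcm(1521, 30492) = 1521·30492/gcd = 46378332/9 = 5153148
lcm(5153148, 2601) = 5153148·2601/gcd = 13403337948/9 = 1489259772

1489259772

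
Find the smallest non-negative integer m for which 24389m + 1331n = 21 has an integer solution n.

874

gcd(24389, 1331) = 1 (Euclid: 24389 = 18·1331 + 431; 1331 = 3·431 + 38; 431 = 11·38 + 13; 38 = 2·13 + 12; 13 = 1·12 + 1; 12 = 12·1 + 0), and 1 | 21.
Extended Euclid: 24389·(105) + 1331·(-1924) = 1. Scale by 21: m₀ = 2205.
General solution m = m₀ + 1331t; reducing mod 1331 gives m = 874 (and n = -16015).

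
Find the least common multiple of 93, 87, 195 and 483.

93 = 3 · 31; 87 = 3 · 29; 195 = 3 · 5 · 13; 483 = 3 · 7 · 23
lcm takes max exponent of each prime: 3 · 5 · 7 · 13 · 23 · 29 · 31 = 28224105

28224105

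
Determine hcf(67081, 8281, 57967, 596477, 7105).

49

gcd(67081, 8281): 67081 = 8·8281 + 833; 8281 = 9·833 + 784; 833 = 1·784 + 49; 784 = 16·49 + 0 → 49
gcd(49, 57967): 57967 = 1183·49 + 0 → 49
gcd(49, 596477): 596477 = 12173·49 + 0 → 49
gcd(49, 7105): 7105 = 145·49 + 0 → 49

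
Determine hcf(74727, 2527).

Euclid: 74727 = 29·2527 + 1444; 2527 = 1·1444 + 1083; 1444 = 1·1083 + 361; 1083 = 3·361 + 0. Last nonzero remainder: 361.

361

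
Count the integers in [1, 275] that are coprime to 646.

123

Prime factors of 646: 2, 17, 19. Count integers ≤ 275 divisible by none of them.
By inclusion–exclusion: 275 − ⌊275/2⌋ − ⌊275/17⌋ − ⌊275/19⌋ + ⌊275/34⌋ + ⌊275/38⌋ + ⌊275/323⌋ − ⌊275/646⌋ = 123.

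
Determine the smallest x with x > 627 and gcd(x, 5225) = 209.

836

5225 = 209·25. Any x with gcd(x, 5225) = 209 is a multiple of 209, say 209s, with s coprime to 25.
Need s > 627/209, so s ≥ 4. First s ≥ 4 with gcd(s, 25) = 1 is s = 4. Thus x = 209·4 = 836.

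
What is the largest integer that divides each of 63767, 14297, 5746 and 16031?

63767 = 11² · 17 · 31; 14297 = 17 · 29²; 5746 = 2 · 13² · 17; 16031 = 17 · 23 · 41
gcd takes min exponent of each prime: 17 = 17

17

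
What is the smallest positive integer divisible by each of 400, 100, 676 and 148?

400 = 2⁴ · 5²; 100 = 2² · 5²; 676 = 2² · 13²; 148 = 2² · 37
lcm takes max exponent of each prime: 2⁴ · 5² · 13² · 37 = 2501200

2501200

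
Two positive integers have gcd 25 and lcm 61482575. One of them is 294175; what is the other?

5225

a·b = gcd·lcm = 25·61482575 = 1537064375, so b = 1537064375/294175 = 5225.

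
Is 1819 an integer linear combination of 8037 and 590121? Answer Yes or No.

By Bézout, 8037p − 590121q = 1819 has integer solutions iff gcd(8037, 590121) | 1819.
Euclid: 590121 = 73·8037 + 3420; 8037 = 2·3420 + 1197; 3420 = 2·1197 + 1026; 1197 = 1·1026 + 171; 1026 = 6·171 + 0. gcd = 171; 1819 mod 171 = 109. No.

No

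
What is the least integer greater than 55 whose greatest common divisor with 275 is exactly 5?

gcd(m, 275) = 5 forces 5 | m; write m = 5s. Then gcd(5s, 5·55) = 5·gcd(s, 55), so need gcd(s, 55) = 1.
5s > 55 gives s ≥ 12. The least s ≥ 12 coprime to 55 is 12, so m = 5·12 = 60.

60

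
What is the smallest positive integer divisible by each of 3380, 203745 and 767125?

3380 = 2² · 5 · 13²; 203745 = 3 · 5 · 17² · 47; 767125 = 5³ · 17 · 19²
lcm takes max exponent of each prime: 2² · 3 · 5³ · 13² · 17² · 19² · 47 = 1243027870500

1243027870500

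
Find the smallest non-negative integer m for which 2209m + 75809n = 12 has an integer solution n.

Reduce mod 75809: 2209m ≡ 12 (mod 75809). With g = gcd(2209, 75809) = 1 dividing 12, divide through: 2209m ≡ 12 (mod 75809).
Since gcd(2209, 75809) = 1, m ≡ 12·(2209)⁻¹ ≡ 72789 (mod 75809). Smallest non-negative: 72789.

72789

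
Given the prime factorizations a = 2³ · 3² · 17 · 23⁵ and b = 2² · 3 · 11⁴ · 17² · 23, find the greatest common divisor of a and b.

min exponent per shared prime: 2² · 3 · 17 · 23 = 4692

4692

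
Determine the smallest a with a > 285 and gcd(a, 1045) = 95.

380

gcd(a, 1045) = 95 forces 95 | a; write a = 95s. Then gcd(95s, 95·11) = 95·gcd(s, 11), so need gcd(s, 11) = 1.
95s > 285 gives s ≥ 4. The least s ≥ 4 coprime to 11 is 4, so a = 95·4 = 380.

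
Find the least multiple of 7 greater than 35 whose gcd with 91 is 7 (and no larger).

42

Multiples of 7 above 35: 7·6, 7·7, … . Need the cofactor coprime to 91/7 = 13.
Checking s = 6, 7, … the first with gcd(s, 13) = 1 is s = 6, giving 42.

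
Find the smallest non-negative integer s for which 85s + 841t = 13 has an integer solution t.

762

Euclid: 841 = 9·85 + 76; 85 = 1·76 + 9; 76 = 8·9 + 4; 9 = 2·4 + 1; 4 = 4·1 + 0 → gcd = 1; 13 = 1·13.
Back-substitution yields 85·(188) + 841·(-19) = 1, so one solution is s = 188·13 = 2444, t = -19·13 = -247.
Solutions in s differ by 841/1 = 841; the one in [0, 841) is 2444 mod 841 = 762.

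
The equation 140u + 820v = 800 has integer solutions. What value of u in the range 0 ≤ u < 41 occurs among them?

gcd(140, 820) = 20 (Euclid: 820 = 5·140 + 120; 140 = 1·120 + 20; 120 = 6·20 + 0), and 20 | 800.
Extended Euclid: 140·(6) + 820·(-1) = 20. Scale by 40: u₀ = 240.
General solution u = u₀ + 41t; reducing mod 41 gives u = 35 (and v = -5).

35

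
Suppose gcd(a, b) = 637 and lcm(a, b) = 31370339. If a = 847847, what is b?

Using ab = gcd(a,b)·lcm(a,b) = 637·31370339 = 19982905943, we get b = 19982905943/847847 = 23569.

23569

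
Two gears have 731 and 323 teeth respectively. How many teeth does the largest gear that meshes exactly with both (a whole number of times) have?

17

Euclid: 731 = 2·323 + 85; 323 = 3·85 + 68; 85 = 1·68 + 17; 68 = 4·17 + 0. Last nonzero remainder: 17.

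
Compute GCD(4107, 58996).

1

Euclid: 58996 = 14·4107 + 1498; 4107 = 2·1498 + 1111; 1498 = 1·1111 + 387; 1111 = 2·387 + 337; 387 = 1·337 + 50; 337 = 6·50 + 37; 50 = 1·37 + 13; 37 = 2·13 + 11; 13 = 1·11 + 2; 11 = 5·2 + 1; 2 = 2·1 + 0. Last nonzero remainder: 1.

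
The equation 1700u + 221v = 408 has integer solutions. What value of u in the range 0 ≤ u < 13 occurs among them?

Euclid: 1700 = 7·221 + 153; 221 = 1·153 + 68; 153 = 2·68 + 17; 68 = 4·17 + 0 → gcd = 17; 408 = 17·24.
Back-substitution yields 1700·(3) + 221·(-23) = 17, so one solution is u = 3·24 = 72, v = -23·24 = -552.
Solutions in u differ by 221/17 = 13; the one in [0, 13) is 72 mod 13 = 7.

7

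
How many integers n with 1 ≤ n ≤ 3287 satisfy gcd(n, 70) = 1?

Prime factors of 70: 2, 5, 7. Count integers ≤ 3287 divisible by none of them.
By inclusion–exclusion: 3287 − ⌊3287/2⌋ − ⌊3287/5⌋ − ⌊3287/7⌋ + ⌊3287/10⌋ + ⌊3287/14⌋ + ⌊3287/35⌋ − ⌊3287/70⌋ = 1127.

1127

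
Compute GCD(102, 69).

3

102 = 2 · 3 · 17
69 = 3 · 23
Common: 3 = 3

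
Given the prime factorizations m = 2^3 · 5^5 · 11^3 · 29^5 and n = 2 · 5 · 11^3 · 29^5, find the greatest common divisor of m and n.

273003393190

min exponent per shared prime: 2 · 5 · 11^3 · 29^5 = 273003393190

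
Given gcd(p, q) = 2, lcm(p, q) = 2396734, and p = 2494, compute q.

Using pq = gcd(p,q)·lcm(p,q) = 2·2396734 = 4793468, we get q = 4793468/2494 = 1922.

1922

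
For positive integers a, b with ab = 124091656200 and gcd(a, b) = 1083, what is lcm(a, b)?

Since gcd(a,b)·lcm(a,b) = ab, lcm = 124091656200/1083 = 114581400.

114581400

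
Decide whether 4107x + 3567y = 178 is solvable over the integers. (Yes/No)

gcd(4107, 3567): 4107 = 1·3567 + 540; 3567 = 6·540 + 327; 540 = 1·327 + 213; 327 = 1·213 + 114; 213 = 1·114 + 99; 114 = 1·99 + 15; 99 = 6·15 + 9; 15 = 1·9 + 6; 9 = 1·6 + 3; 6 = 2·3 + 0 → 3
3 does not divide 178, so a solution does not exist.

No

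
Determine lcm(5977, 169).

gcd first: 5977 = 35·169 + 62; 169 = 2·62 + 45; 62 = 1·45 + 17; 45 = 2·17 + 11; 17 = 1·11 + 6; 11 = 1·6 + 5; 6 = 1·5 + 1; 5 = 5·1 + 0 → gcd = 1
lcm = 5977·169/gcd = 1010113/1 = 1010113

1010113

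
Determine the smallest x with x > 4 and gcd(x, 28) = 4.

gcd(x, 28) = 4 forces 4 | x; write x = 4s. Then gcd(4s, 4·7) = 4·gcd(s, 7), so need gcd(s, 7) = 1.
4s > 4 gives s ≥ 2. The least s ≥ 2 coprime to 7 is 2, so x = 4·2 = 8.

8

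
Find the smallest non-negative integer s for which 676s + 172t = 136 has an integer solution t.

Reduce mod 172: 676s ≡ 136 (mod 172). With g = gcd(676, 172) = 4 dividing 136, divide through: 169s ≡ 34 (mod 43).
Since gcd(169, 43) = 1, s ≡ 34·(169)⁻¹ ≡ 3 (mod 43). Smallest non-negative: 3.

3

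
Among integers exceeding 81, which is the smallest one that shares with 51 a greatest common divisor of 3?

Multiples of 3 above 81: 3·28, 3·29, … . Need the cofactor coprime to 51/3 = 17.
Checking s = 28, 29, … the first with gcd(s, 17) = 1 is s = 28, giving 84.

84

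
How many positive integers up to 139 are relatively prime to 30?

Prime factors of 30: 2, 3, 5. Count integers ≤ 139 divisible by none of them.
By inclusion–exclusion: 139 − ⌊139/2⌋ − ⌊139/3⌋ − ⌊139/5⌋ + ⌊139/6⌋ + ⌊139/10⌋ + ⌊139/15⌋ − ⌊139/30⌋ = 38.

38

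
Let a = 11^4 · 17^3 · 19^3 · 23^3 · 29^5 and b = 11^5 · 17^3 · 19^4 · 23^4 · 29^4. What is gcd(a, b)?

min exponent per shared prime: 11^4 · 17^3 · 19^3 · 23^3 · 29^4 = 4245744026731110854269

4245744026731110854269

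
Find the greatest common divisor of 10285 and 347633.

2057

10285 = 5 · 11² · 17
347633 = 11² · 13² · 17
Common: 11² · 17 = 2057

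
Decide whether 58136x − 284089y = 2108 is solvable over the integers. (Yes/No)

No

gcd(58136, 284089): 284089 = 4·58136 + 51545; 58136 = 1·51545 + 6591; 51545 = 7·6591 + 5408; 6591 = 1·5408 + 1183; 5408 = 4·1183 + 676; 1183 = 1·676 + 507; 676 = 1·507 + 169; 507 = 3·169 + 0 → 169
169 does not divide 2108, so a solution does not exist.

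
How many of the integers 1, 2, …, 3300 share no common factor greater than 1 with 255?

1656

255 = 3·5·17. Inclusion–exclusion on these primes:
3300 − ⌊3300/3⌋ − ⌊3300/5⌋ − ⌊3300/17⌋ + ⌊3300/15⌋ + ⌊3300/51⌋ + ⌊3300/85⌋ − ⌊3300/255⌋ = 1656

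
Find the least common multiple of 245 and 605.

gcd first: 605 = 2·245 + 115; 245 = 2·115 + 15; 115 = 7·15 + 10; 15 = 1·10 + 5; 10 = 2·5 + 0 → gcd = 5
lcm = 245·605/gcd = 148225/5 = 29645

29645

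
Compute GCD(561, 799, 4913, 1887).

gcd(561, 799): 799 = 1·561 + 238; 561 = 2·238 + 85; 238 = 2·85 + 68; 85 = 1·68 + 17; 68 = 4·17 + 0 → 17
gcd(17, 4913): 4913 = 289·17 + 0 → 17
gcd(17, 1887): 1887 = 111·17 + 0 → 17

17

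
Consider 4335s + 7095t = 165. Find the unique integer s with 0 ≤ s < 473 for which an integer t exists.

Reduce mod 7095: 4335s ≡ 165 (mod 7095). With g = gcd(4335, 7095) = 15 dividing 165, divide through: 289s ≡ 11 (mod 473).
Since gcd(289, 473) = 1, s ≡ 11·(289)⁻¹ ≡ 275 (mod 473). Smallest non-negative: 275.

275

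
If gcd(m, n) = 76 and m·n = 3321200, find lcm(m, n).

43700

For any two positive integers, gcd × lcm equals their product. Hence lcm = 3321200 / 76 = 43700.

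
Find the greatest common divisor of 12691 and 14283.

1

12691 = 7³ · 37
14283 = 3³ · 23²
Common: 1 = 1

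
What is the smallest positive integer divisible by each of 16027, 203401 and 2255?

16027 = 11 · 31 · 47; 203401 = 11² · 41²; 2255 = 5 · 11 · 41
lcm takes max exponent of each prime: 5 · 11² · 31 · 41² · 47 = 1481776285

1481776285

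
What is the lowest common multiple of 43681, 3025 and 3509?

31668725

43681 = 11² · 19²; 3025 = 5² · 11²; 3509 = 11² · 29
lcm takes max exponent of each prime: 5² · 11² · 19² · 29 = 31668725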